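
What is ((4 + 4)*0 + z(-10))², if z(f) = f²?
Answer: 10000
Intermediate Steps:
((4 + 4)*0 + z(-10))² = ((4 + 4)*0 + (-10)²)² = (8*0 + 100)² = (0 + 100)² = 100² = 10000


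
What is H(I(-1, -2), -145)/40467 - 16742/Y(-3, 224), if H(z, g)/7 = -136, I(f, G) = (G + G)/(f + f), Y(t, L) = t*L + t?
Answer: 32231234/1300725 ≈ 24.779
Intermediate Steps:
Y(t, L) = t + L*t (Y(t, L) = L*t + t = t + L*t)
I(f, G) = G/f (I(f, G) = (2*G)/((2*f)) = (2*G)*(1/(2*f)) = G/f)
H(z, g) = -952 (H(z, g) = 7*(-136) = -952)
H(I(-1, -2), -145)/40467 - 16742/Y(-3, 224) = -952/40467 - 16742*(-1/(3*(1 + 224))) = -952*1/40467 - 16742/((-3*225)) = -136/5781 - 16742/(-675) = -136/5781 - 16742*(-1/675) = -136/5781 + 16742/675 = 32231234/1300725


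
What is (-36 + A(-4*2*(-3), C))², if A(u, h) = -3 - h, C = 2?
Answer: 1681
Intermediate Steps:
(-36 + A(-4*2*(-3), C))² = (-36 + (-3 - 1*2))² = (-36 + (-3 - 2))² = (-36 - 5)² = (-41)² = 1681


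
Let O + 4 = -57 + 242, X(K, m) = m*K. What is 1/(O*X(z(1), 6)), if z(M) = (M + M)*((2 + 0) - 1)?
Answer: 1/2172 ≈ 0.00046040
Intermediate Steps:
z(M) = 2*M (z(M) = (2*M)*(2 - 1) = (2*M)*1 = 2*M)
X(K, m) = K*m
O = 181 (O = -4 + (-57 + 242) = -4 + 185 = 181)
1/(O*X(z(1), 6)) = 1/(181*((2*1)*6)) = 1/(181*(2*6)) = 1/(181*12) = 1/2172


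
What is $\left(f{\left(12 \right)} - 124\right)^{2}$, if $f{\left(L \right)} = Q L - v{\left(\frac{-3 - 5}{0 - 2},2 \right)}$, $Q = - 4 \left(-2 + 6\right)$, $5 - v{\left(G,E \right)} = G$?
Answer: $100489$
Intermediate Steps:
$v{\left(G,E \right)} = 5 - G$
$Q = -16$ ($Q = \left(-4\right) 4 = -16$)
$f{\left(L \right)} = -1 - 16 L$ ($f{\left(L \right)} = - 16 L - \left(5 - \frac{-3 - 5}{0 - 2}\right) = - 16 L - \left(5 - - \frac{8}{-2}\right) = - 16 L - \left(5 - \left(-8\right) \left(- \frac{1}{2}\right)\right) = - 16 L - \left(5 - 4\right) = - 16 L - 1 = -1 - 16 L$)
$\left(f{\left(12 \right)} - 124\right)^{2} = \left(\left(-1 - 192\right) - 124\right)^{2} = \left(-193 - 124\right)^{2} = \left(-317\right)^{2} = 100489$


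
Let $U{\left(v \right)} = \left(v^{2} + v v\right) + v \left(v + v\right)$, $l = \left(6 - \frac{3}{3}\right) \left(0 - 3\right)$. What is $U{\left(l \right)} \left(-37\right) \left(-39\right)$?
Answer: $1298700$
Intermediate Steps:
$l = -15$ ($l = \left(6 - 1\right) \left(-3\right) = 5 \left(-3\right) = -15$)
$U{\left(v \right)} = 4 v^{2}$ ($U{\left(v \right)} = \left(v^{2} + v^{2}\right) + v 2 v = 2 v^{2} + 2 v^{2} = 4 v^{2}$)
$U{\left(l \right)} \left(-37\right) \left(-39\right) = 4 \left(-15\right)^{2} \left(-37\right) \left(-39\right) = 4 \cdot 225 \left(-37\right) \left(-39\right) = 900 \left(-37\right) \left(-39\right) = \left(-33300\right) \left(-39\right) = 1298700$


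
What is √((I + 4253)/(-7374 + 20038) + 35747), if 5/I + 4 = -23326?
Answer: 5*√312043371535723947/14772556 ≈ 189.07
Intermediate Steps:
I = -1/4666 (I = 5/(-4 - 23326) = 5/(-23330) = 5*(-1/23330) = -1/4666 ≈ -0.00021432)
√((I + 4253)/(-7374 + 20038) + 35747) = √((-1/4666 + 4253)/(-7374 + 20038) + 35747) = √((19844497/4666)/12664 + 35747) = √((19844497/4666)*(1/12664) + 35747) = √(19844497/59090224 + 35747) = √(2112318081825/59090224) = 5*√312043371535723947/14772556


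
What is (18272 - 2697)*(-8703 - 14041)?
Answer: -354237800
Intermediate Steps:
(18272 - 2697)*(-8703 - 14041) = 15575*(-22744) = -354237800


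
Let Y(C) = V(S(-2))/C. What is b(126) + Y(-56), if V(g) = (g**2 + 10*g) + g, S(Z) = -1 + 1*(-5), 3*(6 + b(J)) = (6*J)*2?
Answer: 13959/28 ≈ 498.54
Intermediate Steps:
b(J) = -6 + 4*J (b(J) = -6 + ((6*J)*2)/3 = -6 + (12*J)/3 = -6 + 4*J)
S(Z) = -6 (S(Z) = -1 - 5 = -6)
V(g) = g**2 + 11*g
Y(C) = -30/C (Y(C) = (-6*(11 - 6))/C = (-6*5)/C = -30/C)
b(126) + Y(-56) = (-6 + 4*126) - 30/(-56) = (-6 + 504) - 30*(-1/56) = 498 + 15/28 = 13959/28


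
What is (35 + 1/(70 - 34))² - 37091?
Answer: -46479815/1296 ≈ -35864.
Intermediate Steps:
(35 + 1/(70 - 34))² - 37091 = (35 + 1/36)² - 37091 = (1261/36)² - 37091 = 1590121/1296 - 37091 = -46479815/1296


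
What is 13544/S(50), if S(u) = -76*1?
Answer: -3386/19 ≈ -178.21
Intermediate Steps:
S(u) = -76
13544/S(50) = 13544/(-76) = 13544*(-1/76) = -3386/19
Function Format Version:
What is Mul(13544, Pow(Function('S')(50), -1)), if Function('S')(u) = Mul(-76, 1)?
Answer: Rational(-3386, 19) ≈ -178.21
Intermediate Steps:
Function('S')(u) = -76
Mul(13544, Pow(Function('S')(50), -1)) = Mul(13544, Pow(-76, -1)) = Mul(13544, Rational(-1, 76)) = Rational(-3386, 19)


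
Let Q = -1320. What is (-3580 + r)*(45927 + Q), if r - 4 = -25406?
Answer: -1292800074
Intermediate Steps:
r = -25402 (r = 4 - 25406 = -25402)
(-3580 + r)*(45927 + Q) = (-3580 - 25402)*(45927 - 1320) = -28982*44607 = -1292800074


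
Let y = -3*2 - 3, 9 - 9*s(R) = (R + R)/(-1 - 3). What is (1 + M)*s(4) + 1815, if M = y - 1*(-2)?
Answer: 5423/3 ≈ 1807.7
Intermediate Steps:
s(R) = 1 + R/18 (s(R) = 1 - (R + R)/(9*(-1 - 3)) = 1 - 2*R/(9*(-4)) = 1 - 2*R*(-1)/(9*4) = 1 - (-1)*R/18 = 1 + R/18)
y = -9 (y = -6 - 3 = -9)
M = -7 (M = -9 - 1*(-2) = -9 + 2 = -7)
(1 + M)*s(4) + 1815 = (1 - 7)*(1 + (1/18)*4) + 1815 = -6*(1 + 2/9) + 1815 = -6*11/9 + 1815 = -22/3 + 1815 = 5423/3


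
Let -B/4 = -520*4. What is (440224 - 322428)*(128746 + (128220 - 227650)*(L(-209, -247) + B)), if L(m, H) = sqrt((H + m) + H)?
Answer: -97432470485784 - 11712456280*I*sqrt(703) ≈ -9.7432e+13 - 3.1055e+11*I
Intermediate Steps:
L(m, H) = sqrt(m + 2*H)
B = 8320 (B = -(-2080)*4 = -4*(-2080) = 8320)
(440224 - 322428)*(128746 + (128220 - 227650)*(L(-209, -247) + B)) = (440224 - 322428)*(128746 + (128220 - 227650)*(sqrt(-209 + 2*(-247)) + 8320)) = 117796*(128746 - 99430*(sqrt(-209 - 494) + 8320)) = 117796*(128746 - 99430*(sqrt(-703) + 8320)) = 117796*(128746 - 99430*(I*sqrt(703) + 8320)) = 117796*(128746 - 99430*(8320 + I*sqrt(703))) = 117796*(128746 + (-827257600 - 99430*I*sqrt(703))) = 117796*(-827128854 - 99430*I*sqrt(703)) = -97432470485784 - 11712456280*I*sqrt(703)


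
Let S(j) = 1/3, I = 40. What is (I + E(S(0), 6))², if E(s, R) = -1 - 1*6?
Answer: 1089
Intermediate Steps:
S(j) = ⅓
E(s, R) = -7 (E(s, R) = -1 - 6 = -7)
(I + E(S(0), 6))² = (40 - 7)² = 33² = 1089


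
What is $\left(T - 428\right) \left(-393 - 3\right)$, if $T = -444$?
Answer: $345312$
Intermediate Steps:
$\left(T - 428\right) \left(-393 - 3\right) = \left(-444 - 428\right) \left(-393 - 3\right) = \left(-872\right) \left(-396\right) = 345312$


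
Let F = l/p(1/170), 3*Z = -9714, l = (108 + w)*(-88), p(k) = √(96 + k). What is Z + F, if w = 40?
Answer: -3238 - 13024*√2774570/16321 ≈ -4567.2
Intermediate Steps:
l = -13024 (l = (108 + 40)*(-88) = 148*(-88) = -13024)
Z = -3238 (Z = (⅓)*(-9714) = -3238)
F = -13024*√2774570/16321 (F = -13024/√(96 + 1/170) = -13024*√2774570/16321 ≈ -1329.2)
Z + F = -3238 - 13024*√2774570/16321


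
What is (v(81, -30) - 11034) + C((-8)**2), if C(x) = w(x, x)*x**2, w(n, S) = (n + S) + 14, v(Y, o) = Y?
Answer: 570679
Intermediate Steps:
w(n, S) = 14 + S + n (w(n, S) = (S + n) + 14 = 14 + S + n)
C(x) = x**2*(14 + 2*x) (C(x) = (14 + x + x)*x**2 = (14 + 2*x)*x**2 = x**2*(14 + 2*x))
(v(81, -30) - 11034) + C((-8)**2) = (81 - 11034) + 2*((-8)**2)**2*(7 + (-8)**2) = -10953 + 2*64**2*(7 + 64) = -10953 + 2*4096*71 = -10953 + 581632 = 570679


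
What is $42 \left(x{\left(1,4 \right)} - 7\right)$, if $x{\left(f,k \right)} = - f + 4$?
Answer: $-168$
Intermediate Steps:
$x{\left(f,k \right)} = 4 - f$
$42 \left(x{\left(1,4 \right)} - 7\right) = 42 \left(\left(4 - 1\right) - 7\right) = 42 \left(3 - 7\right) = 42 \left(-4\right) = -168$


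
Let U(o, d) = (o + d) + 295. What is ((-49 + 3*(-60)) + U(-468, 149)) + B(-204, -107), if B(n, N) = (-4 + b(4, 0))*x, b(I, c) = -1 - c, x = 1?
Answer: -258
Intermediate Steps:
U(o, d) = 295 + d + o (U(o, d) = (d + o) + 295 = 295 + d + o)
B(n, N) = -5 (B(n, N) = (-4 + (-1 - 1*0))*1 = (-4 + (-1 + 0))*1 = (-4 - 1)*1 = -5*1 = -5)
((-49 + 3*(-60)) + U(-468, 149)) + B(-204, -107) = ((-49 + 3*(-60)) + (295 + 149 - 468)) - 5 = ((-49 - 180) - 24) - 5 = (-229 - 24) - 5 = -253 - 5 = -258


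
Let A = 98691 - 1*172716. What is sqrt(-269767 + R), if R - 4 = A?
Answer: 2*I*sqrt(85947) ≈ 586.33*I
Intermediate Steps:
A = -74025 (A = 98691 - 172716 = -74025)
R = -74021 (R = 4 - 74025 = -74021)
sqrt(-269767 + R) = sqrt(-269767 - 74021) = sqrt(-343788) = 2*I*sqrt(85947)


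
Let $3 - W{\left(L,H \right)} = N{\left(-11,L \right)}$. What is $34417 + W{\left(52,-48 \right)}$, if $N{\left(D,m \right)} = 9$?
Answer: $34411$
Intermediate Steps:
$W{\left(L,H \right)} = -6$ ($W{\left(L,H \right)} = 3 - 9 = -6$)
$34417 + W{\left(52,-48 \right)} = 34417 - 6 = 34411$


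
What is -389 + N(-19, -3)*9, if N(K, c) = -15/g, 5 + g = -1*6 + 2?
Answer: -374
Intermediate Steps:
g = -9 (g = -5 + (-1*6 + 2) = -5 + (-6 + 2) = -5 - 4 = -9)
N(K, c) = 5/3 (N(K, c) = -15/(-9) = -15*(-1/9) = 5/3)
-389 + N(-19, -3)*9 = -389 + (5/3)*9 = -389 + 15 = -374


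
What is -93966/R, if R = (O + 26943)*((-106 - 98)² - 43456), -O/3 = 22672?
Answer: -15661/12595720 ≈ -0.0012434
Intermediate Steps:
O = -68016 (O = -3*22672 = -68016)
R = 75574320 (R = (-68016 + 26943)*((-106 - 98)² - 43456) = -41073*((-204)² - 43456) = -41073*(41616 - 43456) = -41073*(-1840) = 75574320)
-93966/R = -93966/75574320 = -93966*1/75574320 = -15661/12595720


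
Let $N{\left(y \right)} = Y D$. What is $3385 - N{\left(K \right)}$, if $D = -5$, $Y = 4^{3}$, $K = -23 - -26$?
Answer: $3705$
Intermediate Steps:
$K = 3$ ($K = -23 + 26 = 3$)
$Y = 64$
$N{\left(y \right)} = -320$ ($N{\left(y \right)} = 64 \left(-5\right) = -320$)
$3385 - N{\left(K \right)} = 3385 - -320 = 3385 + 320 = 3705$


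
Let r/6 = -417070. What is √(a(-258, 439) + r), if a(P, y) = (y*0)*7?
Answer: 2*I*√625605 ≈ 1581.9*I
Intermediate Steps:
r = -2502420 (r = 6*(-417070) = -2502420)
a(P, y) = 0 (a(P, y) = 0*7 = 0)
√(a(-258, 439) + r) = √(0 - 2502420) = √(-2502420) = 2*I*√625605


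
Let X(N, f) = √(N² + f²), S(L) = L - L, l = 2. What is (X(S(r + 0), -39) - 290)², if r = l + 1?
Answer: 63001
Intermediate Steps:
r = 3 (r = 2 + 1 = 3)
S(L) = 0
(X(S(r + 0), -39) - 290)² = (√(0² + (-39)²) - 290)² = (√(0 + 1521) - 290)² = (√1521 - 290)² = (39 - 290)² = (-251)² = 63001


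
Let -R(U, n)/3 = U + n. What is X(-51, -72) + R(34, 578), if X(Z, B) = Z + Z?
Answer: -1938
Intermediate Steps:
X(Z, B) = 2*Z
R(U, n) = -3*U - 3*n (R(U, n) = -3*(U + n) = -3*U - 3*n)
X(-51, -72) + R(34, 578) = 2*(-51) + (-3*34 - 3*578) = -102 + (-102 - 1734) = -102 - 1836 = -1938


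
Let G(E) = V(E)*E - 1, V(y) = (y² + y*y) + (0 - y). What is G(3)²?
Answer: 1936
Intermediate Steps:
V(y) = -y + 2*y² (V(y) = (y² + y²) - y = 2*y² - y = -y + 2*y²)
G(E) = -1 + E²*(-1 + 2*E) (G(E) = (E*(-1 + 2*E))*E - 1 = E²*(-1 + 2*E) - 1 = -1 + E²*(-1 + 2*E))
G(3)² = (-1 + 3²*(-1 + 2*3))² = (-1 + 9*(-1 + 6))² = (-1 + 9*5)² = (-1 + 45)² = 44² = 1936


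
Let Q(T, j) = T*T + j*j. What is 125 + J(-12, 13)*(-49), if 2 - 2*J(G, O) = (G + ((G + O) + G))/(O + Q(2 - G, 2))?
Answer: 31249/426 ≈ 73.354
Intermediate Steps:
Q(T, j) = T**2 + j**2
J(G, O) = 1 - (O + 3*G)/(2*(4 + O + (2 - G)**2)) (J(G, O) = 1 - (G + ((G + O) + G))/(2*(O + ((2 - G)**2 + 2**2))) = 1 - (G + (O + 2*G))/(2*(O + ((2 - G)**2 + 4))) = 1 - (O + 3*G)/(2*(O + (4 + (2 - G)**2))) = 1 - (O + 3*G)/(2*(4 + O + (2 - G)**2)))
125 + J(-12, 13)*(-49) = 125 + ((4 + (-2 - 12)**2 + (1/2)*13 - 3/2*(-12))/(4 + 13 + (-2 - 12)**2))*(-49) = 125 + ((4 + (-14)**2 + 13/2 + 18)/(4 + 13 + (-14)**2))*(-49) = 125 + ((4 + 196 + 13/2 + 18)/(4 + 13 + 196))*(-49) = 125 + ((449/2)/213)*(-49) = 125 + ((1/213)*(449/2))*(-49) = 125 + (449/426)*(-49) = 125 - 22001/426 = 31249/426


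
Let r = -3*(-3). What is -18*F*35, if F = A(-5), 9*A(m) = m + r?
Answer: -280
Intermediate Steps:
r = 9
A(m) = 1 + m/9 (A(m) = (m + 9)/9 = (9 + m)/9 = 1 + m/9)
F = 4/9 (F = 1 + (⅑)*(-5) = 1 - 5/9 = 4/9 ≈ 0.44444)
-18*F*35 = -18*4/9*35 = -8*35 = -280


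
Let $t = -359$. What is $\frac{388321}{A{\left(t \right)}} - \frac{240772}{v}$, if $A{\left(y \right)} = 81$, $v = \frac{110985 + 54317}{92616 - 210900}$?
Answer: $\frac{1185513866515}{6694731} \approx 1.7708 \cdot 10^{5}$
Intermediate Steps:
$v = - \frac{82651}{59142}$ ($v = \frac{165302}{-118284} = 165302 \left(- \frac{1}{118284}\right) = - \frac{82651}{59142} \approx -1.3975$)
$\frac{388321}{A{\left(t \right)}} - \frac{240772}{v} = \frac{388321}{81} - \frac{240772}{- \frac{82651}{59142}} = 388321 \cdot \frac{1}{81} - - \frac{14239737624}{82651} = \frac{388321}{81} + \frac{14239737624}{82651} = \frac{1185513866515}{6694731}$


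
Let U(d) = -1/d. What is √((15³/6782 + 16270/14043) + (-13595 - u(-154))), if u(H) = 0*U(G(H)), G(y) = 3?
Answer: I*√123299598639262725330/95239626 ≈ 116.59*I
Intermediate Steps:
u(H) = 0 (u(H) = 0*(-1/3) = 0*(-1*⅓) = 0*(-⅓) = 0)
√((15³/6782 + 16270/14043) + (-13595 - u(-154))) = √((15³/6782 + 16270/14043) + (-13595 - 1*0)) = √((3375*(1/6782) + 16270*(1/14043)) + (-13595 + 0)) = √((3375/6782 + 16270/14043) - 13595) = √(157738265/95239626 - 13595) = √(-1294624977205/95239626) = I*√123299598639262725330/95239626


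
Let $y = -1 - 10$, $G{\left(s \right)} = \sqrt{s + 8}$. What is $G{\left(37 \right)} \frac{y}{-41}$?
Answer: $\frac{33 \sqrt{5}}{41} \approx 1.7998$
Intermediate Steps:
$G{\left(s \right)} = \sqrt{8 + s}$
$y = -11$ ($y = -1 - 10 = -11$)
$G{\left(37 \right)} \frac{y}{-41} = \sqrt{8 + 37} \left(- \frac{11}{-41}\right) = \sqrt{45} \left(\left(-11\right) \left(- \frac{1}{41}\right)\right) = 3 \sqrt{5} \cdot \frac{11}{41} = \frac{33 \sqrt{5}}{41}$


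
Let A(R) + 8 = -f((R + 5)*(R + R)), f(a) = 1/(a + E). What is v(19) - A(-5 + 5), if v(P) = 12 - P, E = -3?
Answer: ⅔ ≈ 0.66667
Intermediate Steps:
f(a) = 1/(-3 + a) (f(a) = 1/(a - 3) = 1/(-3 + a))
A(R) = -8 - 1/(-3 + 2*R*(5 + R)) (A(R) = -8 - 1/(-3 + (R + 5)*(R + R)) = -8 - 1/(-3 + (5 + R)*(2*R)) = -8 - 1/(-3 + 2*R*(5 + R)))
v(19) - A(-5 + 5) = (12 - 1*19) - (23 - 16*(-5 + 5)*(5 + (-5 + 5)))/(-3 + 2*(-5 + 5)*(5 + (-5 + 5))) = (12 - 19) - (23 - 16*0*(5 + 0))/(-3 + 2*0*(5 + 0)) = -7 - (23 - 16*0*5)/(-3 + 2*0*5) = -7 - (23 + 0)/(-3 + 0) = -7 - 23/(-3) = -7 - (-1)*23/3 = -7 - 1*(-23/3) = -7 + 23/3 = ⅔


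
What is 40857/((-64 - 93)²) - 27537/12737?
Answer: -158363904/313954313 ≈ -0.50442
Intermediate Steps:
40857/((-64 - 93)²) - 27537/12737 = 40857/((-157)²) - 27537*1/12737 = 40857/24649 - 27537/12737 = -158363904/313954313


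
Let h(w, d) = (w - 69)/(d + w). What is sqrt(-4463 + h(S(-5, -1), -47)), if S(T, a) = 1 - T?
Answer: 2*I*sqrt(1874930)/41 ≈ 66.794*I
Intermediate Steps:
h(w, d) = (-69 + w)/(d + w)
sqrt(-4463 + h(S(-5, -1), -47)) = sqrt(-4463 + (-69 + (1 - 1*(-5)))/(-47 + (1 - 1*(-5)))) = sqrt(-4463 + (-69 + (1 + 5))/(-47 + (1 + 5))) = sqrt(-4463 + (-69 + 6)/(-47 + 6)) = sqrt(-4463 - 63/(-41)) = sqrt(-4463 - 1/41*(-63)) = sqrt(-4463 + 63/41) = sqrt(-182920/41) = 2*I*sqrt(1874930)/41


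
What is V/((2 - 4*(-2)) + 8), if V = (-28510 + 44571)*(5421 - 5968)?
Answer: -8785367/18 ≈ -4.8808e+5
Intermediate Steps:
V = -8785367 (V = 16061*(-547) = -8785367)
V/((2 - 4*(-2)) + 8) = -8785367/((2 - 4*(-2)) + 8) = -8785367/((2 + 8) + 8) = -8785367/(10 + 8) = -8785367/18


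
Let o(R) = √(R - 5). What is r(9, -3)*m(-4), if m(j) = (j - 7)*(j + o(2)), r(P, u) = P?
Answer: 396 - 99*I*√3 ≈ 396.0 - 171.47*I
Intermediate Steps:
o(R) = √(-5 + R)
m(j) = (-7 + j)*(j + I*√3) (m(j) = (j - 7)*(j + √(-5 + 2)) = (-7 + j)*(j + √(-3)) = (-7 + j)*(j + I*√3))
r(9, -3)*m(-4) = 9*((-4)² - 7*(-4) - 7*I*√3 + I*(-4)*√3) = 9*(16 + 28 - 7*I*√3 - 4*I*√3) = 9*(44 - 11*I*√3) = 396 - 99*I*√3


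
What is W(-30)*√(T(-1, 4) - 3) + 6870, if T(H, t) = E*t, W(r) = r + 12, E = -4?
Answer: 6870 - 18*I*√19 ≈ 6870.0 - 78.46*I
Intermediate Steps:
W(r) = 12 + r
T(H, t) = -4*t
W(-30)*√(T(-1, 4) - 3) + 6870 = (12 - 30)*√(-4*4 - 3) + 6870 = -18*√(-16 - 3) + 6870 = -18*I*√19 + 6870 = 6870 - 18*I*√19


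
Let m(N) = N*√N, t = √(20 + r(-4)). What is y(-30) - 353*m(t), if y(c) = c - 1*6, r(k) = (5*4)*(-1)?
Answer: -36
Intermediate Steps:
r(k) = -20 (r(k) = 20*(-1) = -20)
y(c) = -6 + c (y(c) = c - 6 = -6 + c)
t = 0 (t = √(20 - 20) = √0 = 0)
m(N) = N^(3/2)
y(-30) - 353*m(t) = (-6 - 30) - 353*0^(3/2) = -36 - 353*0 = -36 + 0 = -36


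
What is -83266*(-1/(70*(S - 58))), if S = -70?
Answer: -41633/4480 ≈ -9.2931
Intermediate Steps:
-83266*(-1/(70*(S - 58))) = -83266*(-1/(70*(-70 - 58))) = -83266/((-70*(-128))) = -83266/8960 = -83266*1/8960 = -41633/4480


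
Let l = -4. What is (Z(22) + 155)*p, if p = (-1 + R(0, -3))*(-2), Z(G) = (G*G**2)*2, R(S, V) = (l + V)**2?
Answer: -2059296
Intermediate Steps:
R(S, V) = (-4 + V)**2
Z(G) = 2*G**3 (Z(G) = G**3*2 = 2*G**3)
p = -96 (p = (-1 + (-4 - 3)**2)*(-2) = (-1 + (-7)**2)*(-2) = (-1 + 49)*(-2) = 48*(-2) = -96)
(Z(22) + 155)*p = (2*22**3 + 155)*(-96) = (2*10648 + 155)*(-96) = (21296 + 155)*(-96) = 21451*(-96) = -2059296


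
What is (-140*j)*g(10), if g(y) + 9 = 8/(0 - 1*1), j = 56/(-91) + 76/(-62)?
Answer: -1765960/403 ≈ -4382.0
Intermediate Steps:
j = -742/403 (j = 56*(-1/91) + 76*(-1/62) = -8/13 - 38/31 = -742/403 ≈ -1.8412)
g(y) = -17 (g(y) = -9 + 8/(0 - 1*1) = -9 + 8/(0 - 1) = -9 + 8/(-1) = -9 + 8*(-1) = -9 - 8 = -17)
(-140*j)*g(10) = -140*(-742/403)*(-17) = (103880/403)*(-17) = -1765960/403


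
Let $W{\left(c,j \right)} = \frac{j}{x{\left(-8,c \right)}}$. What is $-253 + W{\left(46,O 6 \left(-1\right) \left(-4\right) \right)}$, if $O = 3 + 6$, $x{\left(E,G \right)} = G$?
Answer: $- \frac{5711}{23} \approx -248.3$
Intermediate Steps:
$O = 9$
$W{\left(c,j \right)} = \frac{j}{c}$
$-253 + W{\left(46,O 6 \left(-1\right) \left(-4\right) \right)} = -253 + \frac{9 \cdot 6 \left(-1\right) \left(-4\right)}{46} = -253 + 9 \left(\left(-6\right) \left(-4\right)\right) \frac{1}{46} = -253 + 9 \cdot 24 \cdot \frac{1}{46} = -253 + 216 \cdot \frac{1}{46} = -253 + \frac{108}{23} = - \frac{5711}{23}$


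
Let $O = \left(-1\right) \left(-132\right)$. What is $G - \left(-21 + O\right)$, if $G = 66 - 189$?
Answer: $-234$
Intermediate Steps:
$O = 132$
$G = -123$
$G - \left(-21 + O\right) = -123 + \left(21 - 132\right) = -123 - 111 = -234$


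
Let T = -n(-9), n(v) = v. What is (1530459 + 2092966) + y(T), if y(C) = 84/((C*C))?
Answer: 97832503/27 ≈ 3.6234e+6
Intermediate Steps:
T = 9 (T = -1*(-9) = 9)
y(C) = 84/C² (y(C) = 84/(C²) = 84/C²)
(1530459 + 2092966) + y(T) = (1530459 + 2092966) + 84/9² = 3623425 + 84*(1/81) = 3623425 + 28/27 = 97832503/27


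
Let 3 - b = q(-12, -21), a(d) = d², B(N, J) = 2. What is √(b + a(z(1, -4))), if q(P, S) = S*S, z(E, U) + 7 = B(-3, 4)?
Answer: I*√413 ≈ 20.322*I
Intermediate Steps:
z(E, U) = -5 (z(E, U) = -7 + 2 = -5)
q(P, S) = S²
b = -438 (b = 3 - 1*(-21)² = 3 - 1*441 = 3 - 441 = -438)
√(b + a(z(1, -4))) = √(-438 + (-5)²) = √(-438 + 25) = √(-413) = I*√413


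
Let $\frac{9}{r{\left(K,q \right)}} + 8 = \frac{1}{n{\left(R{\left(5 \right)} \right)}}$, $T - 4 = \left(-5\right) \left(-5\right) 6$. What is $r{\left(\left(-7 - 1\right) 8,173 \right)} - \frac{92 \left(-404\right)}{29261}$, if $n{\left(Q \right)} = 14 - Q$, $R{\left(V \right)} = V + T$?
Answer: $\frac{551827}{3774669} \approx 0.14619$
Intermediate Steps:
$T = 154$ ($T = 4 + \left(-5\right) \left(-5\right) 6 = 4 + 25 \cdot 6 = 4 + 150 = 154$)
$R{\left(V \right)} = 154 + V$ ($R{\left(V \right)} = V + 154 = 154 + V$)
$r{\left(K,q \right)} = - \frac{145}{129}$ ($r{\left(K,q \right)} = \frac{9}{-8 + \frac{1}{14 - \left(154 + 5\right)}} = \frac{9}{-8 + \frac{1}{14 - 159}} = \frac{9}{-8 + \frac{1}{-145}} = \frac{9}{-8 - \frac{1}{145}} = \frac{9}{- \frac{1161}{145}} = 9 \left(- \frac{145}{1161}\right) = - \frac{145}{129}$)
$r{\left(\left(-7 - 1\right) 8,173 \right)} - \frac{92 \left(-404\right)}{29261} = - \frac{145}{129} - \frac{92 \left(-404\right)}{29261} = - \frac{145}{129} - \left(-37168\right) \frac{1}{29261} = - \frac{145}{129} - - \frac{37168}{29261} = - \frac{145}{129} + \frac{37168}{29261} = \frac{551827}{3774669}$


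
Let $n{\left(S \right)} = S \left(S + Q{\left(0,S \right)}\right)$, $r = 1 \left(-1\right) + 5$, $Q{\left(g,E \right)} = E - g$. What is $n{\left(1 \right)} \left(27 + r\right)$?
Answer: $62$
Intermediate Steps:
$r = 4$ ($r = -1 + 5 = 4$)
$n{\left(S \right)} = 2 S^{2}$ ($n{\left(S \right)} = S \left(S + \left(S - 0\right)\right) = S \left(S + \left(S + 0\right)\right) = S \left(S + S\right) = S 2 S = 2 S^{2}$)
$n{\left(1 \right)} \left(27 + r\right) = 2 \cdot 1^{2} \left(27 + 4\right) = 2 \cdot 1 \cdot 31 = 2 \cdot 31 = 62$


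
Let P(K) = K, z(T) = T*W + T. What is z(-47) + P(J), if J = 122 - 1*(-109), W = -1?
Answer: 231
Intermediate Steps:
J = 231 (J = 122 + 109 = 231)
z(T) = 0 (z(T) = T*(-1) + T = -T + T = 0)
z(-47) + P(J) = 0 + 231 = 231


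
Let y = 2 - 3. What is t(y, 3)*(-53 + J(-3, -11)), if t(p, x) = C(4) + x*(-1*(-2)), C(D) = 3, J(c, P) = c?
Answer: -504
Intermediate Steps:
y = -1
t(p, x) = 3 + 2*x (t(p, x) = 3 + x*(-1*(-2)) = 3 + x*2 = 3 + 2*x)
t(y, 3)*(-53 + J(-3, -11)) = (3 + 2*3)*(-53 - 3) = (3 + 6)*(-56) = 9*(-56) = -504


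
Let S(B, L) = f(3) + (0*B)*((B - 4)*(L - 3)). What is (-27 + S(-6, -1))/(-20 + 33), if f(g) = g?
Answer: -24/13 ≈ -1.8462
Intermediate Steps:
S(B, L) = 3 (S(B, L) = 3 + (0*B)*((B - 4)*(L - 3)) = 3 + 0*((-4 + B)*(-3 + L)) = 3 + 0 = 3)
(-27 + S(-6, -1))/(-20 + 33) = (-27 + 3)/(-20 + 33) = -24/13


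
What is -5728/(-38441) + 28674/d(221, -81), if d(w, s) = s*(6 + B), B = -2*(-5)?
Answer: -6758233/307528 ≈ -21.976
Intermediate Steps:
B = 10
d(w, s) = 16*s (d(w, s) = s*(6 + 10) = s*16 = 16*s)
-5728/(-38441) + 28674/d(221, -81) = -5728/(-38441) + 28674/((16*(-81))) = -5728*(-1/38441) + 28674/(-1296) = 5728/38441 + 28674*(-1/1296) = 5728/38441 - 177/8 = -6758233/307528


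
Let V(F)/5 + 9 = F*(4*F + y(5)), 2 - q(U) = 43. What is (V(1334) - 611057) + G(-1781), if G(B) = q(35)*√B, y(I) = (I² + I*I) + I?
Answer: 35346868 - 41*I*√1781 ≈ 3.5347e+7 - 1730.3*I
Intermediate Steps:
q(U) = -41 (q(U) = 2 - 1*43 = 2 - 43 = -41)
y(I) = I + 2*I² (y(I) = (I² + I²) + I = 2*I² + I = I + 2*I²)
V(F) = -45 + 5*F*(55 + 4*F) (V(F) = -45 + 5*(F*(4*F + 5*(1 + 2*5))) = -45 + 5*(F*(4*F + 5*(1 + 10))) = -45 + 5*(F*(4*F + 5*11)) = -45 + 5*(F*(4*F + 55)) = -45 + 5*(F*(55 + 4*F)) = -45 + 5*F*(55 + 4*F))
G(B) = -41*√B
(V(1334) - 611057) + G(-1781) = ((-45 + 20*1334² + 275*1334) - 611057) - 41*I*√1781 = ((-45 + 20*1779556 + 366850) - 611057) - 41*I*√1781 = ((-45 + 35591120 + 366850) - 611057) - 41*I*√1781 = (35957925 - 611057) - 41*I*√1781 = 35346868 - 41*I*√1781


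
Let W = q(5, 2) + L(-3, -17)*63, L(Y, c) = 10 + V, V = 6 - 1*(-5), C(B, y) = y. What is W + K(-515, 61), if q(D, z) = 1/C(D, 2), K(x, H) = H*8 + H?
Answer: 3745/2 ≈ 1872.5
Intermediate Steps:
K(x, H) = 9*H (K(x, H) = 8*H + H = 9*H)
V = 11 (V = 6 + 5 = 11)
L(Y, c) = 21 (L(Y, c) = 10 + 11 = 21)
q(D, z) = ½ (q(D, z) = 1/2 = ½)
W = 2647/2 (W = ½ + 21*63 = ½ + 1323 = 2647/2 ≈ 1323.5)
W + K(-515, 61) = 2647/2 + 9*61 = 2647/2 + 549 = 3745/2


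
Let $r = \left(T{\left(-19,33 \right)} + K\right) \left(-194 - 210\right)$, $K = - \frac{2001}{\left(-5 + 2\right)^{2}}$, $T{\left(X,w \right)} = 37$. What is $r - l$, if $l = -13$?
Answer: $\frac{224663}{3} \approx 74888.0$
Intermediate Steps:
$K = - \frac{667}{3}$ ($K = - \frac{2001}{\left(-3\right)^{2}} = - \frac{2001}{9} = \left(-2001\right) \frac{1}{9} = - \frac{667}{3} \approx -222.33$)
$r = \frac{224624}{3}$ ($r = \left(37 - \frac{667}{3}\right) \left(-194 - 210\right) = - \frac{556 \left(-194 - 210\right)}{3} = \left(- \frac{556}{3}\right) \left(-404\right) = \frac{224624}{3} \approx 74875.0$)
$r - l = \frac{224624}{3} - -13 = \frac{224624}{3} + 13 = \frac{224663}{3}$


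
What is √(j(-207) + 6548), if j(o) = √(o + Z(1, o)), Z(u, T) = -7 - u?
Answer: √(6548 + I*√215) ≈ 80.92 + 0.0906*I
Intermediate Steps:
j(o) = √(-8 + o) (j(o) = √(o + (-7 - 1*1)) = √(o + (-7 - 1)) = √(o - 8) = √(-8 + o))
√(j(-207) + 6548) = √(√(-8 - 207) + 6548) = √(√(-215) + 6548) = √(I*√215 + 6548) = √(6548 + I*√215)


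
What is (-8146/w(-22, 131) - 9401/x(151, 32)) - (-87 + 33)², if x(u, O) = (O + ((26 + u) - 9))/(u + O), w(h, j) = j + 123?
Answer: -293369641/25400 ≈ -11550.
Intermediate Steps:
w(h, j) = 123 + j
x(u, O) = (17 + O + u)/(O + u) (x(u, O) = (O + (17 + u))/(O + u) = (17 + O + u)/(O + u))
(-8146/w(-22, 131) - 9401/x(151, 32)) - (-87 + 33)² = (-8146/(123 + 131) - 9401*(32 + 151)/(17 + 32 + 151)) - (-87 + 33)² = (-8146/254 - 9401/(200/183)) - 1*(-54)² = (-8146*1/254 - 9401/((1/183)*200)) - 1*2916 = (-4073/127 - 9401/200/183) - 2916 = (-4073/127 - 9401*183/200) - 2916 = (-4073/127 - 1720383/200) - 2916 = -219303241/25400 - 2916 = -293369641/25400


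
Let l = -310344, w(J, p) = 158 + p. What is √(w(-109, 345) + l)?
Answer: I*√309841 ≈ 556.63*I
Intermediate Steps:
√(w(-109, 345) + l) = √((158 + 345) - 310344) = √(503 - 310344) = √(-309841) = I*√309841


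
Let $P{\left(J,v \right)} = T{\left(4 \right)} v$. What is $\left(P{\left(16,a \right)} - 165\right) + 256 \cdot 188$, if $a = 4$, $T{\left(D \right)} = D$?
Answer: $47979$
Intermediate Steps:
$P{\left(J,v \right)} = 4 v$
$\left(P{\left(16,a \right)} - 165\right) + 256 \cdot 188 = \left(4 \cdot 4 - 165\right) + 256 \cdot 188 = \left(16 - 165\right) + 48128 = -149 + 48128 = 47979$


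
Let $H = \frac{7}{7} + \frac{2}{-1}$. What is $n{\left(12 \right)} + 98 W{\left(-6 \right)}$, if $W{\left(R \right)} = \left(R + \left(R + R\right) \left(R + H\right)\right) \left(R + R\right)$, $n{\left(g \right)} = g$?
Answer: $-91716$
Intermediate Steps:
$H = -1$ ($H = 7 \cdot \frac{1}{7} + 2 \left(-1\right) = 1 - 2 = -1$)
$W{\left(R \right)} = 2 R \left(R + 2 R \left(-1 + R\right)\right)$ ($W{\left(R \right)} = \left(R + \left(R + R\right) \left(R - 1\right)\right) \left(R + R\right) = \left(R + 2 R \left(-1 + R\right)\right) 2 R = 2 R \left(R + 2 R \left(-1 + R\right)\right)$)
$n{\left(12 \right)} + 98 W{\left(-6 \right)} = 12 + 98 \left(-6\right)^{2} \left(-2 + 4 \left(-6\right)\right) = 12 + 98 \cdot 36 \left(-2 - 24\right) = 12 + 98 \cdot 36 \left(-26\right) = 12 + 98 \left(-936\right) = 12 - 91728 = -91716$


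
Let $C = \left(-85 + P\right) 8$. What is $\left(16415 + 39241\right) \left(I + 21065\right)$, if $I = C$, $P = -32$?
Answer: $1120299624$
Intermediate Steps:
$C = -936$ ($C = \left(-85 - 32\right) 8 = \left(-117\right) 8 = -936$)
$I = -936$
$\left(16415 + 39241\right) \left(I + 21065\right) = \left(16415 + 39241\right) \left(-936 + 21065\right) = 55656 \cdot 20129 = 1120299624$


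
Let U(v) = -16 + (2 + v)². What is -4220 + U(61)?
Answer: -267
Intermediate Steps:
-4220 + U(61) = -4220 + (-16 + (2 + 61)²) = -4220 + (-16 + 63²) = -4220 + (-16 + 3969) = -4220 + 3953 = -267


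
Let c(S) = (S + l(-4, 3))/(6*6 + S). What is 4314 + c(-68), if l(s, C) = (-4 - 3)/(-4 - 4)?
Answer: 1104921/256 ≈ 4316.1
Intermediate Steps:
l(s, C) = 7/8 (l(s, C) = -7/(-8) = -7*(-1/8) = 7/8)
c(S) = (7/8 + S)/(36 + S) (c(S) = (S + 7/8)/(6*6 + S) = (7/8 + S)/(36 + S))
4314 + c(-68) = 4314 + (7/8 - 68)/(36 - 68) = 4314 - 537/8/(-32) = 4314 - 1/32*(-537/8) = 4314 + 537/256 = 1104921/256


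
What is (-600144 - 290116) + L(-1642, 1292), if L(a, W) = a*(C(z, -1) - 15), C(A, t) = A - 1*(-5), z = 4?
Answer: -880408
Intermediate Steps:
C(A, t) = 5 + A (C(A, t) = A + 5 = 5 + A)
L(a, W) = -6*a (L(a, W) = a*((5 + 4) - 15) = a*(9 - 15) = a*(-6) = -6*a)
(-600144 - 290116) + L(-1642, 1292) = (-600144 - 290116) - 6*(-1642) = -890260 + 9852 = -880408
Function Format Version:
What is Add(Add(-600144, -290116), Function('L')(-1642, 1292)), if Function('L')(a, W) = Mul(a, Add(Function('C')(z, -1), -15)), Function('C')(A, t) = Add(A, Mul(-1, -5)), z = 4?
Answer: -880408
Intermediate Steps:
Function('C')(A, t) = Add(5, A) (Function('C')(A, t) = Add(A, 5) = Add(5, A))
Function('L')(a, W) = Mul(-6, a) (Function('L')(a, W) = Mul(a, Add(Add(5, 4), -15)) = Mul(a, Add(9, -15)) = Mul(a, -6) = Mul(-6, a))
Add(Add(-600144, -290116), Function('L')(-1642, 1292)) = Add(Add(-600144, -290116), Mul(-6, -1642)) = Add(-890260, 9852) = -880408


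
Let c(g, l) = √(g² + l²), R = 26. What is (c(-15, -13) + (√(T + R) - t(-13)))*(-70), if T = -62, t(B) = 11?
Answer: 770 - 420*I - 70*√394 ≈ -619.46 - 420.0*I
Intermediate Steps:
(c(-15, -13) + (√(T + R) - t(-13)))*(-70) = (√((-15)² + (-13)²) + (√(-62 + 26) - 1*11))*(-70) = (√(225 + 169) + (√(-36) - 11))*(-70) = (√394 + (6*I - 11))*(-70) = (√394 + (-11 + 6*I))*(-70) = (-11 + √394 + 6*I)*(-70) = 770 - 420*I - 70*√394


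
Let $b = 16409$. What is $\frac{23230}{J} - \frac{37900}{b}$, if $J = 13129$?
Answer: $- \frac{116408030}{215433761} \approx -0.54034$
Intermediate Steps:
$\frac{23230}{J} - \frac{37900}{b} = \frac{23230}{13129} - \frac{37900}{16409} = - \frac{116408030}{215433761}$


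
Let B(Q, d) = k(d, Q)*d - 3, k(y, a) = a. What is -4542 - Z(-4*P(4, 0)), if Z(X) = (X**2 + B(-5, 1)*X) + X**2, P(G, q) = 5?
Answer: -5502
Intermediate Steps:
B(Q, d) = -3 + Q*d (B(Q, d) = Q*d - 3 = -3 + Q*d)
Z(X) = -8*X + 2*X**2 (Z(X) = (X**2 + (-3 - 5*1)*X) + X**2 = (X**2 + (-3 - 5)*X) + X**2 = (X**2 - 8*X) + X**2 = -8*X + 2*X**2)
-4542 - Z(-4*P(4, 0)) = -4542 - 2*(-4*5)*(-4 - 4*5) = -4542 - 2*(-20)*(-4 - 20) = -4542 - 2*(-20)*(-24) = -4542 - 1*960 = -4542 - 960 = -5502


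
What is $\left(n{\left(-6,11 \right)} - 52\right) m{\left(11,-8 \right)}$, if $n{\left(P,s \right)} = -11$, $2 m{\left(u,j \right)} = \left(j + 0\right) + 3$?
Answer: $\frac{315}{2} \approx 157.5$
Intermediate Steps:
$m{\left(u,j \right)} = \frac{3}{2} + \frac{j}{2}$ ($m{\left(u,j \right)} = \frac{\left(j + 0\right) + 3}{2} = \frac{j + 3}{2} = \frac{3 + j}{2} = \frac{3}{2} + \frac{j}{2}$)
$\left(n{\left(-6,11 \right)} - 52\right) m{\left(11,-8 \right)} = \left(-11 - 52\right) \left(\frac{3}{2} + \frac{1}{2} \left(-8\right)\right) = - 63 \left(\frac{3}{2} - 4\right) = \left(-63\right) \left(- \frac{5}{2}\right) = \frac{315}{2}$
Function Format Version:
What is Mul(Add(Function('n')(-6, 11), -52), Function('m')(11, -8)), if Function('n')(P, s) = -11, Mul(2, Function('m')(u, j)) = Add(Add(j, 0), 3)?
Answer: Rational(315, 2) ≈ 157.50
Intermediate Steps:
Function('m')(u, j) = Add(Rational(3, 2), Mul(Rational(1, 2), j)) (Function('m')(u, j) = Mul(Rational(1, 2), Add(Add(j, 0), 3)) = Mul(Rational(1, 2), Add(j, 3)) = Mul(Rational(1, 2), Add(3, j)) = Add(Rational(3, 2), Mul(Rational(1, 2), j)))
Mul(Add(Function('n')(-6, 11), -52), Function('m')(11, -8)) = Mul(Add(-11, -52), Add(Rational(3, 2), Mul(Rational(1, 2), -8))) = Mul(-63, Add(Rational(3, 2), -4)) = Mul(-63, Rational(-5, 2)) = Rational(315, 2)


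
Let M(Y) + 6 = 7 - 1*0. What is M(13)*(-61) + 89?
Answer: 28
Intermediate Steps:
M(Y) = 1 (M(Y) = -6 + (7 - 1*0) = -6 + (7 + 0) = -6 + 7 = 1)
M(13)*(-61) + 89 = 1*(-61) + 89 = -61 + 89 = 28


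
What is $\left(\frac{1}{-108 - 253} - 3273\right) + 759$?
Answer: $- \frac{907555}{361} \approx -2514.0$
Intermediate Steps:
$\left(\frac{1}{-108 - 253} - 3273\right) + 759 = \left(\frac{1}{-361} - 3273\right) + 759 = \left(- \frac{1}{361} - 3273\right) + 759 = - \frac{1181554}{361} + 759 = - \frac{907555}{361}$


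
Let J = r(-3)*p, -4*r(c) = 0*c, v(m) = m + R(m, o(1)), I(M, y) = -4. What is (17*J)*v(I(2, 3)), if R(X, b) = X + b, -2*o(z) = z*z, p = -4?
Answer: 0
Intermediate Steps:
o(z) = -z²/2 (o(z) = -z*z/2 = -z²/2)
v(m) = -½ + 2*m (v(m) = m + (m - ½*1²) = m + (m - ½*1) = m + (m - ½) = m + (-½ + m) = -½ + 2*m)
r(c) = 0 (r(c) = -0*c = -¼*0 = 0)
J = 0 (J = 0*(-4) = 0)
(17*J)*v(I(2, 3)) = (17*0)*(-½ + 2*(-4)) = 0*(-½ - 8) = 0*(-17/2) = 0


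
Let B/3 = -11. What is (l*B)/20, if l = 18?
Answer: -297/10 ≈ -29.700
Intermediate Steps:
B = -33 (B = 3*(-11) = -33)
(l*B)/20 = (18*(-33))/20 = -594*1/20 = -297/10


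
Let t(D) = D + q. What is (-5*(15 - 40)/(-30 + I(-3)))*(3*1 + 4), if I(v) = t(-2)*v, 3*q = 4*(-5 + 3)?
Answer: -875/16 ≈ -54.688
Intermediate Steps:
q = -8/3 (q = (4*(-5 + 3))/3 = (4*(-2))/3 = (1/3)*(-8) = -8/3 ≈ -2.6667)
t(D) = -8/3 + D (t(D) = D - 8/3 = -8/3 + D)
I(v) = -14*v/3 (I(v) = (-8/3 - 2)*v = -14*v/3)
(-5*(15 - 40)/(-30 + I(-3)))*(3*1 + 4) = (-5*(15 - 40)/(-30 - 14/3*(-3)))*(3*1 + 4) = (-(-125)/(-30 + 14))*(3 + 4) = -(-125)/(-16)*7 = -(-125)*(-1)/16*7 = -5*25/16*7 = -125/16*7 = -875/16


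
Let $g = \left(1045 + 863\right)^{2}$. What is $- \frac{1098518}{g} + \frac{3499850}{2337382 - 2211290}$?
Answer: $\frac{1575320449843}{57379173336} \approx 27.455$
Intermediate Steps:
$g = 3640464$ ($g = 1908^{2} = 3640464$)
$- \frac{1098518}{g} + \frac{3499850}{2337382 - 2211290} = - \frac{1098518}{3640464} + \frac{3499850}{2337382 - 2211290} = \left(-1098518\right) \frac{1}{3640464} + \frac{3499850}{2337382 - 2211290} = - \frac{549259}{1820232} + \frac{3499850}{126092} = - \frac{549259}{1820232} + 3499850 \cdot \frac{1}{126092} = - \frac{549259}{1820232} + \frac{1749925}{63046} = \frac{1575320449843}{57379173336}$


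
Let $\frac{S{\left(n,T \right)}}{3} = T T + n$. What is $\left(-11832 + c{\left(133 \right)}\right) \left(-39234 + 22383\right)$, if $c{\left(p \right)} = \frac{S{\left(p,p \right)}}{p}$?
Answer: $192606930$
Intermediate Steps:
$S{\left(n,T \right)} = 3 n + 3 T^{2}$ ($S{\left(n,T \right)} = 3 \left(T T + n\right) = 3 \left(T^{2} + n\right) = 3 \left(n + T^{2}\right) = 3 n + 3 T^{2}$)
$c{\left(p \right)} = \frac{3 p + 3 p^{2}}{p}$
$\left(-11832 + c{\left(133 \right)}\right) \left(-39234 + 22383\right) = \left(-11832 + \left(3 + 3 \cdot 133\right)\right) \left(-39234 + 22383\right) = \left(-11832 + \left(3 + 399\right)\right) \left(-16851\right) = \left(-11832 + 402\right) \left(-16851\right) = \left(-11430\right) \left(-16851\right) = 192606930$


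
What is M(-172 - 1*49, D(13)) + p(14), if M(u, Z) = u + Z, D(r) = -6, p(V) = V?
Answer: -213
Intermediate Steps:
M(u, Z) = Z + u
M(-172 - 1*49, D(13)) + p(14) = (-6 + (-172 - 1*49)) + 14 = (-6 + (-172 - 49)) + 14 = (-6 - 221) + 14 = -227 + 14 = -213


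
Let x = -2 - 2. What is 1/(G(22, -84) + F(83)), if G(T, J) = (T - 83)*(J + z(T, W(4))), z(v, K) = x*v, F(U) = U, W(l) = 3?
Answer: 1/10575 ≈ 9.4563e-5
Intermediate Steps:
x = -4
z(v, K) = -4*v
G(T, J) = (-83 + T)*(J - 4*T) (G(T, J) = (T - 83)*(J - 4*T) = (-83 + T)*(J - 4*T))
1/(G(22, -84) + F(83)) = 1/((-83*(-84) - 4*22² + 332*22 - 84*22) + 83) = 1/((6972 - 4*484 + 7304 - 1848) + 83) = 1/((6972 - 1936 + 7304 - 1848) + 83) = 1/(10492 + 83) = 1/10575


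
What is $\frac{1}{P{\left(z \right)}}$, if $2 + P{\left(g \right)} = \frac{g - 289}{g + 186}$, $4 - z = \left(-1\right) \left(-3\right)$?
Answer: $- \frac{187}{662} \approx -0.28248$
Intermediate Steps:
$z = 1$ ($z = 4 - \left(-1\right) \left(-3\right) = 4 - 3 = 1$)
$P{\left(g \right)} = -2 + \frac{-289 + g}{186 + g}$ ($P{\left(g \right)} = -2 + \frac{g - 289}{g + 186} = -2 + \frac{-289 + g}{186 + g}$)
$\frac{1}{P{\left(z \right)}} = \frac{1}{\frac{1}{186 + 1} \left(-661 - 1\right)} = \frac{1}{\frac{1}{187} \left(-661 - 1\right)} = \frac{1}{\frac{1}{187} \left(-662\right)} = \frac{1}{- \frac{662}{187}} = - \frac{187}{662}$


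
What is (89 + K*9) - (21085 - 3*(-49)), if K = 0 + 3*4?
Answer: -21035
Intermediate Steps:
K = 12 (K = 0 + 12 = 12)
(89 + K*9) - (21085 - 3*(-49)) = (89 + 12*9) - (21085 - 3*(-49)) = (89 + 108) - (21085 - 1*(-147)) = 197 - (21085 + 147) = 197 - 1*21232 = 197 - 21232 = -21035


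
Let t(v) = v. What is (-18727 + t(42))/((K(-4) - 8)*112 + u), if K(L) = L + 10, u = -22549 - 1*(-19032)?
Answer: 18685/3741 ≈ 4.9947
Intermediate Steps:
u = -3517 (u = -22549 + 19032 = -3517)
K(L) = 10 + L
(-18727 + t(42))/((K(-4) - 8)*112 + u) = (-18727 + 42)/(((10 - 4) - 8)*112 - 3517) = -18685/((6 - 8)*112 - 3517) = -18685/(-2*112 - 3517) = -18685/(-224 - 3517) = -18685/(-3741) = -18685*(-1/3741) = 18685/3741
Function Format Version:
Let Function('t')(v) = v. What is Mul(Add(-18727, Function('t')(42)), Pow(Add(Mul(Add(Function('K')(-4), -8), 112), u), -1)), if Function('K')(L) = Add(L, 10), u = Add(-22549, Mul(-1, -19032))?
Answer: Rational(18685, 3741) ≈ 4.9947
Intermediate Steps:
u = -3517 (u = Add(-22549, 19032) = -3517)
Function('K')(L) = Add(10, L)
Mul(Add(-18727, Function('t')(42)), Pow(Add(Mul(Add(Function('K')(-4), -8), 112), u), -1)) = Mul(Add(-18727, 42), Pow(Add(Mul(Add(Add(10, -4), -8), 112), -3517), -1)) = Mul(-18685, Pow(Add(Mul(Add(6, -8), 112), -3517), -1)) = Mul(-18685, Pow(Add(Mul(-2, 112), -3517), -1)) = Mul(-18685, Pow(Add(-224, -3517), -1)) = Mul(-18685, Pow(-3741, -1)) = Mul(-18685, Rational(-1, 3741)) = Rational(18685, 3741)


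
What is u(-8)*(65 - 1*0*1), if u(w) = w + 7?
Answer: -65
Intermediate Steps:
u(w) = 7 + w
u(-8)*(65 - 1*0*1) = (7 - 8)*(65 - 1*0*1) = -(65 + 0*1) = -(65 + 0) = -1*65 = -65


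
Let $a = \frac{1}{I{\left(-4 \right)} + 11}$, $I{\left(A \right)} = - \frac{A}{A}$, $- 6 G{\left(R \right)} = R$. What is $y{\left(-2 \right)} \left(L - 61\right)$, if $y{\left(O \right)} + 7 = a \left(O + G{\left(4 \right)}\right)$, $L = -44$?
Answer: $763$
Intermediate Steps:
$G{\left(R \right)} = - \frac{R}{6}$
$I{\left(A \right)} = -1$ ($I{\left(A \right)} = \left(-1\right) 1 = -1$)
$a = \frac{1}{10}$ ($a = \frac{1}{-1 + 11} = \frac{1}{10} \approx 0.1$)
$y{\left(O \right)} = - \frac{106}{15} + \frac{O}{10}$ ($y{\left(O \right)} = -7 + \frac{O - \frac{2}{3}}{10} = -7 + \frac{- \frac{2}{3} + O}{10} = -7 + \left(- \frac{1}{15} + \frac{O}{10}\right) = - \frac{106}{15} + \frac{O}{10}$)
$y{\left(-2 \right)} \left(L - 61\right) = \left(- \frac{106}{15} + \frac{1}{10} \left(-2\right)\right) \left(-44 - 61\right) = \left(- \frac{106}{15} - \frac{1}{5}\right) \left(-105\right) = \left(- \frac{109}{15}\right) \left(-105\right) = 763$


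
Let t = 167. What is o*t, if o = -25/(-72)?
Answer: 4175/72 ≈ 57.986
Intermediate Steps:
o = 25/72 (o = -25*(-1/72) = 25/72 ≈ 0.34722)
o*t = (25/72)*167 = 4175/72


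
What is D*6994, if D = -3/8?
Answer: -10491/4 ≈ -2622.8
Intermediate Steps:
D = -3/8 (D = -3*⅛ = -3/8 ≈ -0.37500)
D*6994 = -3/8*6994 = -10491/4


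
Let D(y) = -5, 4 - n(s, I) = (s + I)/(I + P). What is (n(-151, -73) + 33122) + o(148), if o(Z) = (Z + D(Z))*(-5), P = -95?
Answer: 97229/3 ≈ 32410.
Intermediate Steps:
n(s, I) = 4 - (I + s)/(-95 + I) (n(s, I) = 4 - (s + I)/(I - 95) = 4 - (I + s)/(-95 + I))
o(Z) = 25 - 5*Z (o(Z) = (Z - 5)*(-5) = (-5 + Z)*(-5) = 25 - 5*Z)
(n(-151, -73) + 33122) + o(148) = ((-380 - 1*(-151) + 3*(-73))/(-95 - 73) + 33122) + (25 - 5*148) = ((-380 + 151 - 219)/(-168) + 33122) + (25 - 740) = (-1/168*(-448) + 33122) - 715 = (8/3 + 33122) - 715 = 99374/3 - 715 = 97229/3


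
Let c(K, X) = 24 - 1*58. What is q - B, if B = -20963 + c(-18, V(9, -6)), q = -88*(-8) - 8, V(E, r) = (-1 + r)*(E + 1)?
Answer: 21693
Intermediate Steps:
V(E, r) = (1 + E)*(-1 + r) (V(E, r) = (-1 + r)*(1 + E) = (1 + E)*(-1 + r))
q = 696 (q = 704 - 8 = 696)
c(K, X) = -34 (c(K, X) = 24 - 58 = -34)
B = -20997 (B = -20963 - 34 = -20997)
q - B = 696 - 1*(-20997) = 696 + 20997 = 21693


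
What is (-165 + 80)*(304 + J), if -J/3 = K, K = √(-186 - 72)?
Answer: -25840 + 255*I*√258 ≈ -25840.0 + 4095.9*I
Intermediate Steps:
K = I*√258 (K = √(-258) = I*√258 ≈ 16.062*I)
J = -3*I*√258 ≈ -48.187*I
(-165 + 80)*(304 + J) = (-165 + 80)*(304 - 3*I*√258) = -85*(304 - 3*I*√258) = -25840 + 255*I*√258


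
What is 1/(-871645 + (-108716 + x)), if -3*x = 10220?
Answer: -3/2951303 ≈ -1.0165e-6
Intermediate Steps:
x = -10220/3 (x = -⅓*10220 = -10220/3 ≈ -3406.7)
1/(-871645 + (-108716 + x)) = 1/(-871645 + (-108716 - 10220/3)) = 1/(-871645 - 336368/3) = 1/(-2951303/3) = -3/2951303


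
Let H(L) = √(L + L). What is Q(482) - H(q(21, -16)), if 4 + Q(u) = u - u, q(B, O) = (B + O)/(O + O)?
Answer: -4 - I*√5/4 ≈ -4.0 - 0.55902*I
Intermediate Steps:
q(B, O) = (B + O)/(2*O) (q(B, O) = (B + O)/((2*O)) = (B + O)*(1/(2*O)) = (B + O)/(2*O))
H(L) = √2*√L (H(L) = √(2*L) = √2*√L)
Q(u) = -4 (Q(u) = -4 + (u - u) = -4 + 0 = -4)
Q(482) - H(q(21, -16)) = -4 - √2*√((½)*(21 - 16)/(-16)) = -4 - √2*√((½)*(-1/16)*5) = -4 - √2*√(-5/32) = -4 - √2*I*√10/8 = -4 - I*√5/4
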